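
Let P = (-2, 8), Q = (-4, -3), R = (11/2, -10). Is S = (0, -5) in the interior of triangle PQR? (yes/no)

Barycentric coordinates of S: (6/79, 41/79, 32/79).
The three coordinates are positive, positive, positive; a point is interior exactly when all three are positive.

yes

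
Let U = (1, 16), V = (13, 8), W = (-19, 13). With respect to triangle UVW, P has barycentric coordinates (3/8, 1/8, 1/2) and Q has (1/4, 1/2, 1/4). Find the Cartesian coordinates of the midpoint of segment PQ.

Barycentric coordinates of the midpoint are the average: (5/16, 5/16, 3/8).
Converting: (5/16)·U + (5/16)·V + (3/8)·W = (-11/4, 99/8).

(-11/4, 99/8)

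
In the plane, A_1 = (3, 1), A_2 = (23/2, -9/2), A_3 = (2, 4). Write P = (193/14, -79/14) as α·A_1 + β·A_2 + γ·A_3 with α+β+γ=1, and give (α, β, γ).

(-3/7, 9/7, 1/7)

Signed area of the reference triangle: [A_1A_2A_3] = ½·(3·(-9/2−4) + (23/2)·(4−1) + 2·(1−(-9/2))) = ½·(-51/2 + 69/2 + 11) = 10.
[PA_2A_3] = ½·((193/14)·(-9/2−4) + (23/2)·(4−(-79/14)) + 2·(-79/14−(-9/2))) = ½·(-3281/28 + 3105/28 − 16/7) = -30/7, so the A_1-coordinate is (-30/7)/10 = -3/7.
[A_1PA_3] = ½·(3·(-79/14−4) + (193/14)·(4−1) + 2·(1−(-79/14))) = ½·(-405/14 + 579/14 + 93/7) = 90/7, so the A_2-coordinate is 9/7.
[A_1A_2P] = ½·(3·(-9/2−(-79/14)) + (23/2)·(-79/14−1) + (193/14)·(1−(-9/2))) = ½·(24/7 − 2139/28 + 2123/28) = 10/7, so the A_3-coordinate is 1/7.
Check: -3/7 + 9/7 + 1/7 = 1.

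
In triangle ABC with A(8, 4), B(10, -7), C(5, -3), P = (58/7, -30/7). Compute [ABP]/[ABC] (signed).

2/7

[ABC] = ½·(8·(-7−(-3)) + 10·(-3−4) + 5·(4−(-7))) = ½·(-32 − 70 + 55) = -47/2.
[ABP] = ½·(8·(-7−(-30/7)) + 10·(-30/7−4) + (58/7)·(4−(-7))) = ½·(-152/7 − 580/7 + 638/7) = -47/7, so the ratio is (-47/7)/(-47/2) = 2/7.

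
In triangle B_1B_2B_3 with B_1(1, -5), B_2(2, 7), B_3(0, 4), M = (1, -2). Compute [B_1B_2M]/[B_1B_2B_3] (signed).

1/7

[B_1B_2B_3] = ½·(1·(7−4) + 2·(4−(-5)) + 0·(-5−7)) = ½·(3 + 18 + 0) = 21/2.
[B_1B_2M] = ½·(1·(7−(-2)) + 2·(-2−(-5)) + 1·(-5−7)) = ½·(9 + 6 − 12) = 3/2, so the ratio is (3/2)/(21/2) = 1/7.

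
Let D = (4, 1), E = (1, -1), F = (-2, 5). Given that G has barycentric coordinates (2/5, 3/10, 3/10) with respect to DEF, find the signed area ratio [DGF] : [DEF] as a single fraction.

3/10

The signed ratio [DGF]/[DEF] equals the barycentric coordinate of G at vertex E, which is 3/10.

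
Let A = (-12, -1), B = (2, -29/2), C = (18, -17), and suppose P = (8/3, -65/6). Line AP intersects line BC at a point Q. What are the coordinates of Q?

(10, -63/4)

Barycentric coordinates of P with respect to ABC: (1/3, 1/3, 1/3).
On side BC the A-coordinate is zero; dropping P's A-weight 1/3 and renormalizing the remaining 1/3 : 1/3 gives weights 1/2, 1/2 on B, C.
Q = (1/2)·(2, -29/2) + (1/2)·(18, -17) = (10, -63/4).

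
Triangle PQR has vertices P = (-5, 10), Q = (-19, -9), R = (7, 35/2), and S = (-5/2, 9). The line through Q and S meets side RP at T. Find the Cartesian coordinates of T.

(3, 15)

Barycentric coordinates of S with respect to PQR: (1/4, 1/4, 1/2).
On side RP the Q-coordinate is zero; dropping S's Q-weight 1/4 and renormalizing the remaining 1/2 : 1/4 gives weights 2/3, 1/3 on R, P.
T = (2/3)·(7, 35/2) + (1/3)·(-5, 10) = (3, 15).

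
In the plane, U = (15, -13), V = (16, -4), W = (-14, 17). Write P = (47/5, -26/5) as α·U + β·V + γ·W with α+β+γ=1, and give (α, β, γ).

(3/5, 1/5, 1/5)

Signed area of the reference triangle: [UVW] = ½·(15·(-4−17) + 16·(17−(-13)) + (-14)·(-13−(-4))) = ½·(-315 + 480 + 126) = 291/2.
[PVW] = ½·((47/5)·(-4−17) + 16·(17−(-26/5)) + (-14)·(-26/5−(-4))) = ½·(-987/5 + 1776/5 + 84/5) = 873/10, so the U-coordinate is (873/10)/(291/2) = 3/5.
[UPW] = ½·(15·(-26/5−17) + (47/5)·(17−(-13)) + (-14)·(-13−(-26/5))) = ½·(-333 + 282 + 546/5) = 291/10, so the V-coordinate is 1/5.
[UVP] = ½·(15·(-4−(-26/5)) + 16·(-26/5−(-13)) + (47/5)·(-13−(-4))) = ½·(18 + 624/5 − 423/5) = 291/10, so the W-coordinate is 1/5.
Check: 3/5 + 1/5 + 1/5 = 1.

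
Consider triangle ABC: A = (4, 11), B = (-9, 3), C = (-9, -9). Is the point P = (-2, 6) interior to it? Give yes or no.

Barycentric coordinates of P: (7/13, 55/156, 17/156).
The three coordinates are positive, positive, positive; a point is interior exactly when all three are positive.

yes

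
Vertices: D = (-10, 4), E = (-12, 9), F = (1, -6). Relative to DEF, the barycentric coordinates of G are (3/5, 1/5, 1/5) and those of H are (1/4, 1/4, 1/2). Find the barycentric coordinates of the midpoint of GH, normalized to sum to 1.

Since both coordinate triples sum to 1, the midpoint's barycentrics are the componentwise average.
(3/5+1/4)/2 = 17/40; similarly 9/40 and 7/20.

(17/40, 9/40, 7/20)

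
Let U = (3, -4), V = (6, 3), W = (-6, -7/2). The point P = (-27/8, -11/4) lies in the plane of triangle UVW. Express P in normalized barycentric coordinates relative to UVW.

Signed area of the reference triangle: [UVW] = ½·(3·(3−(-7/2)) + 6·(-7/2−(-4)) + (-6)·(-4−3)) = ½·(39/2 + 3 + 42) = 129/4.
[PVW] = ½·((-27/8)·(3−(-7/2)) + 6·(-7/2−(-11/4)) + (-6)·(-11/4−3)) = ½·(-351/16 − 9/2 + 69/2) = 129/32, so the U-coordinate is (129/32)/(129/4) = 1/8.
[UPW] = ½·(3·(-11/4−(-7/2)) + (-27/8)·(-7/2−(-4)) + (-6)·(-4−(-11/4))) = ½·(9/4 − 27/16 + 15/2) = 129/32, so the V-coordinate is 1/8.
[UVP] = ½·(3·(3−(-11/4)) + 6·(-11/4−(-4)) + (-27/8)·(-4−3)) = ½·(69/4 + 15/2 + 189/8) = 387/16, so the W-coordinate is 3/4.

(1/8, 1/8, 3/4)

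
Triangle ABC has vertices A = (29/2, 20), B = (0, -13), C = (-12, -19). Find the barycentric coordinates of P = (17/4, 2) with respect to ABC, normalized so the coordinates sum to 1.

(1/2, 1/4, 1/4)

Signed area of the reference triangle: [ABC] = ½·((29/2)·(-13−(-19)) + 0·(-19−20) + (-12)·(20−(-13))) = ½·(87 + 0 − 396) = -309/2.
[PBC] = ½·((17/4)·(-13−(-19)) + 0·(-19−2) + (-12)·(2−(-13))) = ½·(51/2 + 0 − 180) = -309/4, so the A-coordinate is (-309/4)/(-309/2) = 1/2.
[APC] = ½·((29/2)·(2−(-19)) + (17/4)·(-19−20) + (-12)·(20−2)) = ½·(609/2 − 663/4 − 216) = -309/8, so the B-coordinate is 1/4.
[ABP] = ½·((29/2)·(-13−2) + 0·(2−20) + (17/4)·(20−(-13))) = ½·(-435/2 + 0 + 561/4) = -309/8, so the C-coordinate is 1/4.
Check: 1/2 + 1/4 + 1/4 = 1.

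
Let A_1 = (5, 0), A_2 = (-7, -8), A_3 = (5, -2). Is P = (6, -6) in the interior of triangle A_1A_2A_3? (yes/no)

Barycentric coordinates of P: (-9/4, -1/12, 10/3).
The three coordinates are negative, negative, positive; a point is interior exactly when all three are positive.

no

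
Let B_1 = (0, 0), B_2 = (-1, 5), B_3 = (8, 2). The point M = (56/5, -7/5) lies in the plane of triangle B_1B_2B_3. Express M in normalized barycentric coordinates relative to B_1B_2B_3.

Signed area of the reference triangle: [B_1B_2B_3] = ½·(0·(5−2) + (-1)·(2−0) + 8·(0−5)) = ½·(0 − 2 − 40) = -21.
[MB_2B_3] = ½·((56/5)·(5−2) + (-1)·(2−(-7/5)) + 8·(-7/5−5)) = ½·(168/5 − 17/5 − 256/5) = -21/2, so the B_1-coordinate is (-21/2)/(-21) = 1/2.
[B_1MB_3] = ½·(0·(-7/5−2) + (56/5)·(2−0) + 8·(0−(-7/5))) = ½·(0 + 112/5 + 56/5) = 84/5, so the B_2-coordinate is -4/5.
[B_1B_2M] = ½·(0·(5−(-7/5)) + (-1)·(-7/5−0) + (56/5)·(0−5)) = ½·(0 + 7/5 − 56) = -273/10, so the B_3-coordinate is 13/10.

(1/2, -4/5, 13/10)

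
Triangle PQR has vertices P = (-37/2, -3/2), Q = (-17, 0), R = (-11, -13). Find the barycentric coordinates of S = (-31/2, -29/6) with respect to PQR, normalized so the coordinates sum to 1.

(1/3, 1/3, 1/3)

Signed area of the reference triangle: [PQR] = ½·((-37/2)·(0−(-13)) + (-17)·(-13−(-3/2)) + (-11)·(-3/2−0)) = ½·(-481/2 + 391/2 + 33/2) = -57/4.
[SQR] = ½·((-31/2)·(0−(-13)) + (-17)·(-13−(-29/6)) + (-11)·(-29/6−0)) = ½·(-403/2 + 833/6 + 319/6) = -19/4, so the P-coordinate is (-19/4)/(-57/4) = 1/3.
[PSR] = ½·((-37/2)·(-29/6−(-13)) + (-31/2)·(-13−(-3/2)) + (-11)·(-3/2−(-29/6))) = ½·(-1813/12 + 713/4 − 110/3) = -19/4, so the Q-coordinate is 1/3.
[PQS] = ½·((-37/2)·(0−(-29/6)) + (-17)·(-29/6−(-3/2)) + (-31/2)·(-3/2−0)) = ½·(-1073/12 + 170/3 + 93/4) = -19/4, so the R-coordinate is 1/3.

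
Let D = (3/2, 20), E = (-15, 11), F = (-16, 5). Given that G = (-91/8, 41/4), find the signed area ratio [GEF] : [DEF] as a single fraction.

1/4

[DEF] = ½·((3/2)·(11−5) + (-15)·(5−20) + (-16)·(20−11)) = ½·(9 + 225 − 144) = 45.
[GEF] = ½·((-91/8)·(11−5) + (-15)·(5−(41/4)) + (-16)·(41/4−11)) = ½·(-273/4 + 315/4 + 12) = 45/4, so the ratio is (45/4)/45 = 1/4.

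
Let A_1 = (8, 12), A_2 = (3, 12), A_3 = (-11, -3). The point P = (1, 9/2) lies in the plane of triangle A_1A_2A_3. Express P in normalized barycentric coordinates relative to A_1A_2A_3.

(1, -1/2, 1/2)

Signed area of the reference triangle: [A_1A_2A_3] = ½·(8·(12−(-3)) + 3·(-3−12) + (-11)·(12−12)) = ½·(120 − 45 + 0) = 75/2.
[PA_2A_3] = ½·(1·(12−(-3)) + 3·(-3−(9/2)) + (-11)·(9/2−12)) = ½·(15 − 45/2 + 165/2) = 75/2, so the A_1-coordinate is (75/2)/(75/2) = 1.
[A_1PA_3] = ½·(8·(9/2−(-3)) + 1·(-3−12) + (-11)·(12−(9/2))) = ½·(60 − 15 − 165/2) = -75/4, so the A_2-coordinate is -1/2.
[A_1A_2P] = ½·(8·(12−(9/2)) + 3·(9/2−12) + 1·(12−12)) = ½·(60 − 45/2 + 0) = 75/4, so the A_3-coordinate is 1/2.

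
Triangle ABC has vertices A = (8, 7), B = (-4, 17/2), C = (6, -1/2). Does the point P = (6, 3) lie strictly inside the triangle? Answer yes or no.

yes

Barycentric coordinates of P: (35/93, 7/93, 17/31).
The three coordinates are positive, positive, positive; a point is interior exactly when all three are positive.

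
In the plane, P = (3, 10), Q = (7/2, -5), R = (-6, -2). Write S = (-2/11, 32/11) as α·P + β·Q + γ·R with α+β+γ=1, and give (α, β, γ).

(5/11, 2/11, 4/11)

Signed area of the reference triangle: [PQR] = ½·(3·(-5−(-2)) + (7/2)·(-2−10) + (-6)·(10−(-5))) = ½·(-9 − 42 − 90) = -141/2.
[SQR] = ½·((-2/11)·(-5−(-2)) + (7/2)·(-2−(32/11)) + (-6)·(32/11−(-5))) = ½·(6/11 − 189/11 − 522/11) = -705/22, so the P-coordinate is (-705/22)/(-141/2) = 5/11.
[PSR] = ½·(3·(32/11−(-2)) + (-2/11)·(-2−10) + (-6)·(10−(32/11))) = ½·(162/11 + 24/11 − 468/11) = -141/11, so the Q-coordinate is 2/11.
[PQS] = ½·(3·(-5−(32/11)) + (7/2)·(32/11−10) + (-2/11)·(10−(-5))) = ½·(-261/11 − 273/11 − 30/11) = -282/11, so the R-coordinate is 4/11.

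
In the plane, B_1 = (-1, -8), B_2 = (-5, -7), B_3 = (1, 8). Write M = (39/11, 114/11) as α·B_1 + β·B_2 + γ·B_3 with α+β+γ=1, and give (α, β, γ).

(4/11, -6/11, 13/11)

Signed area of the reference triangle: [B_1B_2B_3] = ½·((-1)·(-7−8) + (-5)·(8−(-8)) + 1·(-8−(-7))) = ½·(15 − 80 − 1) = -33.
[MB_2B_3] = ½·((39/11)·(-7−8) + (-5)·(8−(114/11)) + 1·(114/11−(-7))) = ½·(-585/11 + 130/11 + 191/11) = -12, so the B_1-coordinate is (-12)/(-33) = 4/11.
[B_1MB_3] = ½·((-1)·(114/11−8) + (39/11)·(8−(-8)) + 1·(-8−(114/11))) = ½·(-26/11 + 624/11 − 202/11) = 18, so the B_2-coordinate is -6/11.
[B_1B_2M] = ½·((-1)·(-7−(114/11)) + (-5)·(114/11−(-8)) + (39/11)·(-8−(-7))) = ½·(191/11 − 1010/11 − 39/11) = -39, so the B_3-coordinate is 13/11.
Check: 4/11 − 6/11 + 13/11 = 1.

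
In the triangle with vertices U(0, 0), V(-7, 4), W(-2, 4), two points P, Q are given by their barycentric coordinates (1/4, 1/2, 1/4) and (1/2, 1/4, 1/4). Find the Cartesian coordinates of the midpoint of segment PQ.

(-25/8, 5/2)

Barycentric coordinates of the midpoint are the average: (3/8, 3/8, 1/4).
Converting: (3/8)·U + (3/8)·V + (1/4)·W = (-25/8, 5/2).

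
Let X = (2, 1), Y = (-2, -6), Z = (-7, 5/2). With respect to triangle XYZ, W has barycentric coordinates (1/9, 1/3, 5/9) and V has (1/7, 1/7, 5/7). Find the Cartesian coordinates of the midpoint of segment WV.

(-14/3, 2/7)

Barycentric coordinates of the midpoint are the average: (8/63, 5/21, 40/63).
Converting: (8/63)·X + (5/21)·Y + (40/63)·Z = (-14/3, 2/7).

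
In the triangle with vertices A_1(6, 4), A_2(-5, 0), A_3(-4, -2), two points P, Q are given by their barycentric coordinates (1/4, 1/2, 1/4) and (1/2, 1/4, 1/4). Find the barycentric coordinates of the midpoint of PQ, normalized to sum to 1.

Since both coordinate triples sum to 1, the midpoint's barycentrics are the componentwise average.
(1/4+1/2)/2 = 3/8; similarly 3/8 and 1/4.

(3/8, 3/8, 1/4)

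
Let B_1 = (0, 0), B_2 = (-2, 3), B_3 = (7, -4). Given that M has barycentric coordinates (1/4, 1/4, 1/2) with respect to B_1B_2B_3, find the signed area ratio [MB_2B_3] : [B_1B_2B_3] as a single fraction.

The signed ratio [MB_2B_3]/[B_1B_2B_3] equals the barycentric coordinate of M at vertex B_1, which is 1/4.

1/4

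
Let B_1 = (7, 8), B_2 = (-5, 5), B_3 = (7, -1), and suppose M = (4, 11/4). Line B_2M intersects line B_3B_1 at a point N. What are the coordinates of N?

(7, 2)

Barycentric coordinates of M with respect to B_1B_2B_3: (1/4, 1/4, 1/2).
On side B_3B_1 the B_2-coordinate is zero; dropping M's B_2-weight 1/4 and renormalizing the remaining 1/2 : 1/4 gives weights 2/3, 1/3 on B_3, B_1.
N = (2/3)·(7, -1) + (1/3)·(7, 8) = (7, 2).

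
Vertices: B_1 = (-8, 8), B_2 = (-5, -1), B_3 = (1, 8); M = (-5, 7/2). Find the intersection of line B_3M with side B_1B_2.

Barycentric coordinates of M with respect to B_1B_2B_3: (1/3, 1/2, 1/6).
On side B_1B_2 the B_3-coordinate is zero; dropping M's B_3-weight 1/6 and renormalizing the remaining 1/3 : 1/2 gives weights 2/5, 3/5 on B_1, B_2.
N = (2/5)·(-8, 8) + (3/5)·(-5, -1) = (-31/5, 13/5).

(-31/5, 13/5)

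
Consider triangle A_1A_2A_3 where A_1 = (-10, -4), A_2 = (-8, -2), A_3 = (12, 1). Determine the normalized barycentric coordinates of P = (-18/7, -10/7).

Signed area of the reference triangle: [A_1A_2A_3] = ½·((-10)·(-2−1) + (-8)·(1−(-4)) + 12·(-4−(-2))) = ½·(30 − 40 − 24) = -17.
[PA_2A_3] = ½·((-18/7)·(-2−1) + (-8)·(1−(-10/7)) + 12·(-10/7−(-2))) = ½·(54/7 − 136/7 + 48/7) = -17/7, so the A_1-coordinate is (-17/7)/(-17) = 1/7.
[A_1PA_3] = ½·((-10)·(-10/7−1) + (-18/7)·(1−(-4)) + 12·(-4−(-10/7))) = ½·(170/7 − 90/7 − 216/7) = -68/7, so the A_2-coordinate is 4/7.
[A_1A_2P] = ½·((-10)·(-2−(-10/7)) + (-8)·(-10/7−(-4)) + (-18/7)·(-4−(-2))) = ½·(40/7 − 144/7 + 36/7) = -34/7, so the A_3-coordinate is 2/7.
Check: 1/7 + 4/7 + 2/7 = 1.

(1/7, 4/7, 2/7)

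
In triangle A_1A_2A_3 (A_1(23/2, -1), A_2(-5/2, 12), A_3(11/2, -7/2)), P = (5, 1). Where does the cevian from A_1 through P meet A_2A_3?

Barycentric coordinates of P with respect to A_1A_2A_3: (1/4, 1/4, 1/2).
On side A_2A_3 the A_1-coordinate is zero; dropping P's A_1-weight 1/4 and renormalizing the remaining 1/4 : 1/2 gives weights 1/3, 2/3 on A_2, A_3.
Q = (1/3)·(-5/2, 12) + (2/3)·(11/2, -7/2) = (17/6, 5/3).

(17/6, 5/3)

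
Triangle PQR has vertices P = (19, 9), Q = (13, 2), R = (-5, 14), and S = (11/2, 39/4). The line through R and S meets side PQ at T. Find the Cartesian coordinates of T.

Barycentric coordinates of S with respect to PQR: (1/4, 1/4, 1/2).
On side PQ the R-coordinate is zero; dropping S's R-weight 1/2 and renormalizing the remaining 1/4 : 1/4 gives weights 1/2, 1/2 on P, Q.
T = (1/2)·(19, 9) + (1/2)·(13, 2) = (16, 11/2).

(16, 11/2)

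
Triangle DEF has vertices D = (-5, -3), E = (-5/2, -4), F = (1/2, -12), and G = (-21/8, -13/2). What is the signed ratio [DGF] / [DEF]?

[DEF] = ½·((-5)·(-4−(-12)) + (-5/2)·(-12−(-3)) + (1/2)·(-3−(-4))) = ½·(-40 + 45/2 + 1/2) = -17/2.
[DGF] = ½·((-5)·(-13/2−(-12)) + (-21/8)·(-12−(-3)) + (1/2)·(-3−(-13/2))) = ½·(-55/2 + 189/8 + 7/4) = -17/16, so the ratio is (-17/16)/(-17/2) = 1/8.

1/8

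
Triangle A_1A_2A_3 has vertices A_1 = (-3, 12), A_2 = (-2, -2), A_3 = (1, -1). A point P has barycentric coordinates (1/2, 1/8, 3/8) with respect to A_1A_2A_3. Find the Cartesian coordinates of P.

P = (1/2)·A_1 + (1/8)·A_2 + (3/8)·A_3.
x-coordinate: (1/2)·(-3) + (1/8)·(-2) + (3/8)·1 = -11/8.
y-coordinate: (1/2)·12 + (1/8)·(-2) + (3/8)·(-1) = 43/8.

(-11/8, 43/8)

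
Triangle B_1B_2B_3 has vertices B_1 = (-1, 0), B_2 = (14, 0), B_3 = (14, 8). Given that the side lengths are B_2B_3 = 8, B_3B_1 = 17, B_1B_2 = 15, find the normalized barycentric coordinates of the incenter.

(1/5, 17/40, 3/8)

The incenter has barycentric coordinates proportional to the opposite side lengths: (8 : 17 : 15).
Normalizing by 8+17+15 = 40 gives (1/5, 17/40, 3/8).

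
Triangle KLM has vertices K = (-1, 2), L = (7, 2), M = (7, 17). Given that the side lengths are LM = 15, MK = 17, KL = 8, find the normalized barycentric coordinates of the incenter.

The incenter has barycentric coordinates proportional to the opposite side lengths: (15 : 17 : 8).
Normalizing by 15+17+8 = 40 gives (3/8, 17/40, 1/5).

(3/8, 17/40, 1/5)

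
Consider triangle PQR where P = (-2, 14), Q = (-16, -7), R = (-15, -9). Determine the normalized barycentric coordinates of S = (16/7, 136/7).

(9/7, -4/7, 2/7)

Signed area of the reference triangle: [PQR] = ½·((-2)·(-7−(-9)) + (-16)·(-9−14) + (-15)·(14−(-7))) = ½·(-4 + 368 − 315) = 49/2.
[SQR] = ½·((16/7)·(-7−(-9)) + (-16)·(-9−(136/7)) + (-15)·(136/7−(-7))) = ½·(32/7 + 3184/7 − 2775/7) = 63/2, so the P-coordinate is (63/2)/(49/2) = 9/7.
[PSR] = ½·((-2)·(136/7−(-9)) + (16/7)·(-9−14) + (-15)·(14−(136/7))) = ½·(-398/7 − 368/7 + 570/7) = -14, so the Q-coordinate is -4/7.
[PQS] = ½·((-2)·(-7−(136/7)) + (-16)·(136/7−14) + (16/7)·(14−(-7))) = ½·(370/7 − 608/7 + 48) = 7, so the R-coordinate is 2/7.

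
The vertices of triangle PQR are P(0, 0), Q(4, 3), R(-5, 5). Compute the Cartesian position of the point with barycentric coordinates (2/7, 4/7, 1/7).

(11/7, 17/7)

S = (2/7)·P + (4/7)·Q + (1/7)·R.
x-coordinate: (2/7)·0 + (4/7)·4 + (1/7)·(-5) = 11/7.
y-coordinate: (2/7)·0 + (4/7)·3 + (1/7)·5 = 17/7.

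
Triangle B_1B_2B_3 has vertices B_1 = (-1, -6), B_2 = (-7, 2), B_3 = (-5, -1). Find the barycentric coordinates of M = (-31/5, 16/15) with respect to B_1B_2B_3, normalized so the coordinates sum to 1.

Signed area of the reference triangle: [B_1B_2B_3] = ½·((-1)·(2−(-1)) + (-7)·(-1−(-6)) + (-5)·(-6−2)) = ½·(-3 − 35 + 40) = 1.
[MB_2B_3] = ½·((-31/5)·(2−(-1)) + (-7)·(-1−(16/15)) + (-5)·(16/15−2)) = ½·(-93/5 + 217/15 + 14/3) = 4/15, so the B_1-coordinate is (4/15)/1 = 4/15.
[B_1MB_3] = ½·((-1)·(16/15−(-1)) + (-31/5)·(-1−(-6)) + (-5)·(-6−(16/15))) = ½·(-31/15 − 31 + 106/3) = 17/15, so the B_2-coordinate is 17/15.
[B_1B_2M] = ½·((-1)·(2−(16/15)) + (-7)·(16/15−(-6)) + (-31/5)·(-6−2)) = ½·(-14/15 − 742/15 + 248/5) = -2/5, so the B_3-coordinate is -2/5.

(4/15, 17/15, -2/5)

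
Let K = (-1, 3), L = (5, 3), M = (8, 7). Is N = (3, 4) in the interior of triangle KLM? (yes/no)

Barycentric coordinates of N: (11/24, 7/24, 1/4).
The three coordinates are positive, positive, positive; a point is interior exactly when all three are positive.

yes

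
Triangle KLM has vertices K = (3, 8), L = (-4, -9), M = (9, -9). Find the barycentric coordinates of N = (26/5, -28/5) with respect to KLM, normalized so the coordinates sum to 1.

Signed area of the reference triangle: [KLM] = ½·(3·(-9−(-9)) + (-4)·(-9−8) + 9·(8−(-9))) = ½·(0 + 68 + 153) = 221/2.
[NLM] = ½·((26/5)·(-9−(-9)) + (-4)·(-9−(-28/5)) + 9·(-28/5−(-9))) = ½·(0 + 68/5 + 153/5) = 221/10, so the K-coordinate is (221/10)/(221/2) = 1/5.
[KNM] = ½·(3·(-28/5−(-9)) + (26/5)·(-9−8) + 9·(8−(-28/5))) = ½·(51/5 − 442/5 + 612/5) = 221/10, so the L-coordinate is 1/5.
[KLN] = ½·(3·(-9−(-28/5)) + (-4)·(-28/5−8) + (26/5)·(8−(-9))) = ½·(-51/5 + 272/5 + 442/5) = 663/10, so the M-coordinate is 3/5.
Check: 1/5 + 1/5 + 3/5 = 1.

(1/5, 1/5, 3/5)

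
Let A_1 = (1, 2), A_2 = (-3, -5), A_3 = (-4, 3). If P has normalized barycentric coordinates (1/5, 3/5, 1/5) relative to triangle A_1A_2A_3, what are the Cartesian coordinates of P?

P = (1/5)·A_1 + (3/5)·A_2 + (1/5)·A_3.
x-coordinate: (1/5)·1 + (3/5)·(-3) + (1/5)·(-4) = -12/5.
y-coordinate: (1/5)·2 + (3/5)·(-5) + (1/5)·3 = -2.

(-12/5, -2)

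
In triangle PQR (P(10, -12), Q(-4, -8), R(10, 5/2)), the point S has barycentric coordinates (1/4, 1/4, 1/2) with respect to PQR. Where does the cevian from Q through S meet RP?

(10, -7/3)

Line QS meets RP where the Q-coordinate vanishes; zeroing S's Q-weight and renormalizing leaves R, P-weights 1/2 : 1/4 → (2/3, 1/3).
So T = (2/3)·R + (1/3)·P = (10, -7/3).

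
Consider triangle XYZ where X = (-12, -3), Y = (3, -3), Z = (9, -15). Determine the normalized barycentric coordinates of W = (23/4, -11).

(1/12, 1/4, 2/3)

Signed area of the reference triangle: [XYZ] = ½·((-12)·(-3−(-15)) + 3·(-15−(-3)) + 9·(-3−(-3))) = ½·(-144 − 36 + 0) = -90.
[WYZ] = ½·((23/4)·(-3−(-15)) + 3·(-15−(-11)) + 9·(-11−(-3))) = ½·(69 − 12 − 72) = -15/2, so the X-coordinate is (-15/2)/(-90) = 1/12.
[XWZ] = ½·((-12)·(-11−(-15)) + (23/4)·(-15−(-3)) + 9·(-3−(-11))) = ½·(-48 − 69 + 72) = -45/2, so the Y-coordinate is 1/4.
[XYW] = ½·((-12)·(-3−(-11)) + 3·(-11−(-3)) + (23/4)·(-3−(-3))) = ½·(-96 − 24 + 0) = -60, so the Z-coordinate is 2/3.
Check: 1/12 + 1/4 + 2/3 = 1.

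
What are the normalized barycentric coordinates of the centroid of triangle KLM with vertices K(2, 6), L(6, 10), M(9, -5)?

(1/3, 1/3, 1/3)

The centroid is the average of the vertices, so each weight is 1/3.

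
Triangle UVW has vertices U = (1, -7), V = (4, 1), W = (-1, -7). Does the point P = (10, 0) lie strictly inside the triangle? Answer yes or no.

Barycentric coordinates of P: (53/16, 7/8, -51/16).
The three coordinates are positive, positive, negative; a point is interior exactly when all three are positive.

no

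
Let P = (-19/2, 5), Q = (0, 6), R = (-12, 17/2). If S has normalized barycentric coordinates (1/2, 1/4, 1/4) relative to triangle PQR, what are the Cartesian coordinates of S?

S = (1/2)·P + (1/4)·Q + (1/4)·R.
x-coordinate: (1/2)·(-19/2) + (1/4)·0 + (1/4)·(-12) = -31/4.
y-coordinate: (1/2)·5 + (1/4)·6 + (1/4)·(17/2) = 49/8.

(-31/4, 49/8)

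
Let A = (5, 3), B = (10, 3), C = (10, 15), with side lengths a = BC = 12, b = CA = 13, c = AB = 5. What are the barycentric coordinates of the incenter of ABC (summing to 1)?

The incenter has barycentric coordinates proportional to the opposite side lengths: (12 : 13 : 5).
Normalizing by 12+13+5 = 30 gives (2/5, 13/30, 1/6).

(2/5, 13/30, 1/6)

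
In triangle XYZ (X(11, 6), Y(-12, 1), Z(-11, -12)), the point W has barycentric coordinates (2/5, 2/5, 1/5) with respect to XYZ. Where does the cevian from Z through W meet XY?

Line ZW meets XY where the Z-coordinate vanishes; zeroing W's Z-weight and renormalizing leaves X, Y-weights 2/5 : 2/5 → (1/2, 1/2).
So V = (1/2)·X + (1/2)·Y = (-1/2, 7/2).

(-1/2, 7/2)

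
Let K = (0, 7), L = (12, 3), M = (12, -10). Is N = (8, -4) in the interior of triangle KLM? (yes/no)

Barycentric coordinates of N: (1/3, 1/39, 25/39).
The three coordinates are positive, positive, positive; a point is interior exactly when all three are positive.

yes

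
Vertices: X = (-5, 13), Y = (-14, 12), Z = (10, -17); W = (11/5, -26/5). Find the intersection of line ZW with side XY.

Barycentric coordinates of W with respect to XYZ: (1/5, 1/5, 3/5).
On side XY the Z-coordinate is zero; dropping W's Z-weight 3/5 and renormalizing the remaining 1/5 : 1/5 gives weights 1/2, 1/2 on X, Y.
V = (1/2)·(-5, 13) + (1/2)·(-14, 12) = (-19/2, 25/2).

(-19/2, 25/2)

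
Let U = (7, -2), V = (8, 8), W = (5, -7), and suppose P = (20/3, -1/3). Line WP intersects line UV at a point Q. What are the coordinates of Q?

Barycentric coordinates of P with respect to UVW: (1/3, 1/3, 1/3).
On side UV the W-coordinate is zero; dropping P's W-weight 1/3 and renormalizing the remaining 1/3 : 1/3 gives weights 1/2, 1/2 on U, V.
Q = (1/2)·(7, -2) + (1/2)·(8, 8) = (15/2, 3).

(15/2, 3)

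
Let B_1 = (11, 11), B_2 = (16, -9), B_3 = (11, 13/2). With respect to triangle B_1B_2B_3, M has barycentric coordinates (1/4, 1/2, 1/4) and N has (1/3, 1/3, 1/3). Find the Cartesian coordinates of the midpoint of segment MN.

Barycentric coordinates of the midpoint are the average: (7/24, 5/12, 7/24).
Converting: (7/24)·B_1 + (5/12)·B_2 + (7/24)·B_3 = (157/12, 65/48).

(157/12, 65/48)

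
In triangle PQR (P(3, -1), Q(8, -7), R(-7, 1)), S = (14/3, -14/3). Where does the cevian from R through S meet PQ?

Barycentric coordinates of S with respect to PQR: (1/6, 2/3, 1/6).
On side PQ the R-coordinate is zero; dropping S's R-weight 1/6 and renormalizing the remaining 1/6 : 2/3 gives weights 1/5, 4/5 on P, Q.
T = (1/5)·(3, -1) + (4/5)·(8, -7) = (7, -29/5).

(7, -29/5)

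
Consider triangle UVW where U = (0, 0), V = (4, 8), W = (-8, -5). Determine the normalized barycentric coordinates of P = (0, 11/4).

Signed area of the reference triangle: [UVW] = ½·(0·(8−(-5)) + 4·(-5−0) + (-8)·(0−8)) = ½·(0 − 20 + 64) = 22.
[PVW] = ½·(0·(8−(-5)) + 4·(-5−(11/4)) + (-8)·(11/4−8)) = ½·(0 − 31 + 42) = 11/2, so the U-coordinate is (11/2)/22 = 1/4.
[UPW] = ½·(0·(11/4−(-5)) + 0·(-5−0) + (-8)·(0−(11/4))) = ½·(0 + 0 + 22) = 11, so the V-coordinate is 1/2.
[UVP] = ½·(0·(8−(11/4)) + 4·(11/4−0) + 0·(0−8)) = ½·(0 + 11 + 0) = 11/2, so the W-coordinate is 1/4.

(1/4, 1/2, 1/4)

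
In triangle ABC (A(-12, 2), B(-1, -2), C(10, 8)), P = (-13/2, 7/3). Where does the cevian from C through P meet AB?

(-49/5, 6/5)

Barycentric coordinates of P with respect to ABC: (2/3, 1/6, 1/6).
On side AB the C-coordinate is zero; dropping P's C-weight 1/6 and renormalizing the remaining 2/3 : 1/6 gives weights 4/5, 1/5 on A, B.
Q = (4/5)·(-12, 2) + (1/5)·(-1, -2) = (-49/5, 6/5).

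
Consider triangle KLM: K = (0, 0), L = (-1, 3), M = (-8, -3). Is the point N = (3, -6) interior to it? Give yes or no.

Barycentric coordinates of N: (29/9, -19/9, -1/9).
The three coordinates are positive, negative, negative; a point is interior exactly when all three are positive.

no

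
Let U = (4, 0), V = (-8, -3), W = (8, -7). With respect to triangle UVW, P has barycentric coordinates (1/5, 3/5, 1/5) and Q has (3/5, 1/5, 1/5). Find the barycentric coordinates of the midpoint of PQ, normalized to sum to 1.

(2/5, 2/5, 1/5)

Since both coordinate triples sum to 1, the midpoint's barycentrics are the componentwise average.
(1/5+3/5)/2 = 2/5; similarly 2/5 and 1/5.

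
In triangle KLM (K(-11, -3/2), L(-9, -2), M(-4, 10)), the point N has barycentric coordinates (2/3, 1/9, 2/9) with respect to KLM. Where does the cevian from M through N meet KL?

(-75/7, -11/7)

Line MN meets KL where the M-coordinate vanishes; zeroing N's M-weight and renormalizing leaves K, L-weights 2/3 : 1/9 → (6/7, 1/7).
So J = (6/7)·K + (1/7)·L = (-75/7, -11/7).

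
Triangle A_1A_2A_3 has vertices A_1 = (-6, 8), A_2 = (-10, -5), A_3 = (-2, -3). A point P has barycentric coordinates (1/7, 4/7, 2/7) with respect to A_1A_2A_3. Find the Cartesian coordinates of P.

(-50/7, -18/7)

P = (1/7)·A_1 + (4/7)·A_2 + (2/7)·A_3.
x-coordinate: (1/7)·(-6) + (4/7)·(-10) + (2/7)·(-2) = -50/7.
y-coordinate: (1/7)·8 + (4/7)·(-5) + (2/7)·(-3) = -18/7.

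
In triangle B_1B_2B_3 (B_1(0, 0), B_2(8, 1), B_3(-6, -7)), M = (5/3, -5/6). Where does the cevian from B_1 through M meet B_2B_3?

(10/3, -5/3)

Barycentric coordinates of M with respect to B_1B_2B_3: (1/2, 1/3, 1/6).
On side B_2B_3 the B_1-coordinate is zero; dropping M's B_1-weight 1/2 and renormalizing the remaining 1/3 : 1/6 gives weights 2/3, 1/3 on B_2, B_3.
N = (2/3)·(8, 1) + (1/3)·(-6, -7) = (10/3, -5/3).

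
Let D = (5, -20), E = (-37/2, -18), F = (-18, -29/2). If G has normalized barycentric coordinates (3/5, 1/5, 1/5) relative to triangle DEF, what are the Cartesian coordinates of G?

G = (3/5)·D + (1/5)·E + (1/5)·F.
x-coordinate: (3/5)·5 + (1/5)·(-37/2) + (1/5)·(-18) = -43/10.
y-coordinate: (3/5)·(-20) + (1/5)·(-18) + (1/5)·(-29/2) = -37/2.

(-43/10, -37/2)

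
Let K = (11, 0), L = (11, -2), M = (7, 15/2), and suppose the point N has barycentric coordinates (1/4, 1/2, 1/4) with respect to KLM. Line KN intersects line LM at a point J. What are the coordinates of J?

Line KN meets LM where the K-coordinate vanishes; zeroing N's K-weight and renormalizing leaves L, M-weights 1/2 : 1/4 → (2/3, 1/3).
So J = (2/3)·L + (1/3)·M = (29/3, 7/6).

(29/3, 7/6)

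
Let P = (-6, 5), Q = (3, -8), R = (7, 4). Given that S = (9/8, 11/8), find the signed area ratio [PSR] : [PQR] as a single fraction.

1/4

[PQR] = ½·((-6)·(-8−4) + 3·(4−5) + 7·(5−(-8))) = ½·(72 − 3 + 91) = 80.
[PSR] = ½·((-6)·(11/8−4) + (9/8)·(4−5) + 7·(5−(11/8))) = ½·(63/4 − 9/8 + 203/8) = 20, so the ratio is 20/80 = 1/4.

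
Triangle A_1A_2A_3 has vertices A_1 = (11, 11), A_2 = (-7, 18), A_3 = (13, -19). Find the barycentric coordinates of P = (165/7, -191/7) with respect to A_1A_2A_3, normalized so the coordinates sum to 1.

Signed area of the reference triangle: [A_1A_2A_3] = ½·(11·(18−(-19)) + (-7)·(-19−11) + 13·(11−18)) = ½·(407 + 210 − 91) = 263.
[PA_2A_3] = ½·((165/7)·(18−(-19)) + (-7)·(-19−(-191/7)) + 13·(-191/7−18)) = ½·(6105/7 − 58 − 4121/7) = 789/7, so the A_1-coordinate is (789/7)/263 = 3/7.
[A_1PA_3] = ½·(11·(-191/7−(-19)) + (165/7)·(-19−11) + 13·(11−(-191/7))) = ½·(-638/7 − 4950/7 + 3484/7) = -1052/7, so the A_2-coordinate is -4/7.
[A_1A_2P] = ½·(11·(18−(-191/7)) + (-7)·(-191/7−11) + (165/7)·(11−18)) = ½·(3487/7 + 268 − 165) = 2104/7, so the A_3-coordinate is 8/7.
Check: 3/7 − 4/7 + 8/7 = 1.

(3/7, -4/7, 8/7)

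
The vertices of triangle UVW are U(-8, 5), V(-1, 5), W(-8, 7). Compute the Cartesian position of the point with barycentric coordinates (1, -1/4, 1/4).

P = 1·U + (-1/4)·V + (1/4)·W.
x-coordinate: 1·(-8) + (-1/4)·(-1) + (1/4)·(-8) = -39/4.
y-coordinate: 1·5 + (-1/4)·5 + (1/4)·7 = 11/2.

(-39/4, 11/2)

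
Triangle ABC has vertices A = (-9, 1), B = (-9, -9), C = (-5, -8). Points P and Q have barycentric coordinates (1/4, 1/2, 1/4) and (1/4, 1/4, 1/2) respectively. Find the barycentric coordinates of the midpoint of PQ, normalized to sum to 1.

(1/4, 3/8, 3/8)

Since both coordinate triples sum to 1, the midpoint's barycentrics are the componentwise average.
(1/4+1/4)/2 = 1/4; similarly 3/8 and 3/8.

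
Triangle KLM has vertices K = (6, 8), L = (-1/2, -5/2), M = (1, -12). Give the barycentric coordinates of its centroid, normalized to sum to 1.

The centroid is the average of the vertices, so each weight is 1/3.

(1/3, 1/3, 1/3)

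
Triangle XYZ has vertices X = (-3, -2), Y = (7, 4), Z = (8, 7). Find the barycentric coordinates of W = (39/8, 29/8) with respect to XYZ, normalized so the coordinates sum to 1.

Signed area of the reference triangle: [XYZ] = ½·((-3)·(4−7) + 7·(7−(-2)) + 8·(-2−4)) = ½·(9 + 63 − 48) = 12.
[WYZ] = ½·((39/8)·(4−7) + 7·(7−(29/8)) + 8·(29/8−4)) = ½·(-117/8 + 189/8 − 3) = 3, so the X-coordinate is 3/12 = 1/4.
[XWZ] = ½·((-3)·(29/8−7) + (39/8)·(7−(-2)) + 8·(-2−(29/8))) = ½·(81/8 + 351/8 − 45) = 9/2, so the Y-coordinate is 3/8.
[XYW] = ½·((-3)·(4−(29/8)) + 7·(29/8−(-2)) + (39/8)·(-2−4)) = ½·(-9/8 + 315/8 − 117/4) = 9/2, so the Z-coordinate is 3/8.

(1/4, 3/8, 3/8)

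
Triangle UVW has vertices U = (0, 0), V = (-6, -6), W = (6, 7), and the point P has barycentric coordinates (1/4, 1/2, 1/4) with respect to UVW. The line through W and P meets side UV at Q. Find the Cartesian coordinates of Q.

Line WP meets UV where the W-coordinate vanishes; zeroing P's W-weight and renormalizing leaves U, V-weights 1/4 : 1/2 → (1/3, 2/3).
So Q = (1/3)·U + (2/3)·V = (-4, -4).

(-4, -4)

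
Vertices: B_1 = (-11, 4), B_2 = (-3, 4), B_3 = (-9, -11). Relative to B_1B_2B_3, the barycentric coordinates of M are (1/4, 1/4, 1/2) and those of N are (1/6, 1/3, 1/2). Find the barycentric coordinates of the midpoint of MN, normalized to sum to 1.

Since both coordinate triples sum to 1, the midpoint's barycentrics are the componentwise average.
(1/4+1/6)/2 = 5/24; similarly 7/24 and 1/2.

(5/24, 7/24, 1/2)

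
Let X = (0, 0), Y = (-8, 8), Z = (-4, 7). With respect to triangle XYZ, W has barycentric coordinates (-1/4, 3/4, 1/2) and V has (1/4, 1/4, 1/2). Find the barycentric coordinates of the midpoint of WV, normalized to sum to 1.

Since both coordinate triples sum to 1, the midpoint's barycentrics are the componentwise average.
(-1/4+1/4)/2 = 0; similarly 1/2 and 1/2.

(0, 1/2, 1/2)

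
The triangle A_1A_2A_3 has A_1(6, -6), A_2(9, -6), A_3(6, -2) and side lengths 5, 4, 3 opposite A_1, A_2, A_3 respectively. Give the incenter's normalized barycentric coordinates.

The incenter has barycentric coordinates proportional to the opposite side lengths: (5 : 4 : 3).
Normalizing by 5+4+3 = 12 gives (5/12, 1/3, 1/4).

(5/12, 1/3, 1/4)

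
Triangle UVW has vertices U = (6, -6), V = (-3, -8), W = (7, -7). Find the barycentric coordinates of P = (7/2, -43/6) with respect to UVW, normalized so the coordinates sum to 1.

Signed area of the reference triangle: [UVW] = ½·(6·(-8−(-7)) + (-3)·(-7−(-6)) + 7·(-6−(-8))) = ½·(-6 + 3 + 14) = 11/2.
[PVW] = ½·((7/2)·(-8−(-7)) + (-3)·(-7−(-43/6)) + 7·(-43/6−(-8))) = ½·(-7/2 − 1/2 + 35/6) = 11/12, so the U-coordinate is (11/12)/(11/2) = 1/6.
[UPW] = ½·(6·(-43/6−(-7)) + (7/2)·(-7−(-6)) + 7·(-6−(-43/6))) = ½·(-1 − 7/2 + 49/6) = 11/6, so the V-coordinate is 1/3.
[UVP] = ½·(6·(-8−(-43/6)) + (-3)·(-43/6−(-6)) + (7/2)·(-6−(-8))) = ½·(-5 + 7/2 + 7) = 11/4, so the W-coordinate is 1/2.
Check: 1/6 + 1/3 + 1/2 = 1.

(1/6, 1/3, 1/2)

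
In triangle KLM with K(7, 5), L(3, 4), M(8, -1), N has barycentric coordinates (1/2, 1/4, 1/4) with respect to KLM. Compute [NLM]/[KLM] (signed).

1/2

The signed ratio [NLM]/[KLM] equals the barycentric coordinate of N at vertex K, which is 1/2.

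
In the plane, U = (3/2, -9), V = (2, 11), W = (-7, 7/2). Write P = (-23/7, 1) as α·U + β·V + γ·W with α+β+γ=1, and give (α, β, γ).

(2/7, 1/7, 4/7)

Signed area of the reference triangle: [UVW] = ½·((3/2)·(11−(7/2)) + 2·(7/2−(-9)) + (-7)·(-9−11)) = ½·(45/4 + 25 + 140) = 705/8.
[PVW] = ½·((-23/7)·(11−(7/2)) + 2·(7/2−1) + (-7)·(1−11)) = ½·(-345/14 + 5 + 70) = 705/28, so the U-coordinate is (705/28)/(705/8) = 2/7.
[UPW] = ½·((3/2)·(1−(7/2)) + (-23/7)·(7/2−(-9)) + (-7)·(-9−1)) = ½·(-15/4 − 575/14 + 70) = 705/56, so the V-coordinate is 1/7.
[UVP] = ½·((3/2)·(11−1) + 2·(1−(-9)) + (-23/7)·(-9−11)) = ½·(15 + 20 + 460/7) = 705/14, so the W-coordinate is 4/7.
Check: 2/7 + 1/7 + 4/7 = 1.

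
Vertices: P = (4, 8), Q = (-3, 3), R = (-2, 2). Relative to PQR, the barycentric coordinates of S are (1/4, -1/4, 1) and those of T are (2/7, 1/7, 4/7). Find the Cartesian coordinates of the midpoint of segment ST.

Barycentric coordinates of the midpoint are the average: (15/56, -3/56, 11/14).
Converting: (15/56)·P + (-3/56)·Q + (11/14)·R = (-19/56, 199/56).

(-19/56, 199/56)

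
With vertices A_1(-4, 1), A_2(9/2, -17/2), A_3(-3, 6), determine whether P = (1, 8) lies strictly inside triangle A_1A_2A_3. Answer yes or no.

no

Barycentric coordinates of P: (-73/52, 9/26, 107/52).
The three coordinates are negative, positive, positive; a point is interior exactly when all three are positive.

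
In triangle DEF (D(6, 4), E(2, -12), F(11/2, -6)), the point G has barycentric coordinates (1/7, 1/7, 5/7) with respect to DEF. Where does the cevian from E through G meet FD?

(67/12, -13/3)

Line EG meets FD where the E-coordinate vanishes; zeroing G's E-weight and renormalizing leaves F, D-weights 5/7 : 1/7 → (5/6, 1/6).
So H = (5/6)·F + (1/6)·D = (67/12, -13/3).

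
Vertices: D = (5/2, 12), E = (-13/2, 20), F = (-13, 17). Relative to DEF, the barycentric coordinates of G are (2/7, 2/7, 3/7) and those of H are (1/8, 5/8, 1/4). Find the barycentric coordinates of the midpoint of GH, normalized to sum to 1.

Since both coordinate triples sum to 1, the midpoint's barycentrics are the componentwise average.
(2/7+1/8)/2 = 23/112; similarly 51/112 and 19/56.

(23/112, 51/112, 19/56)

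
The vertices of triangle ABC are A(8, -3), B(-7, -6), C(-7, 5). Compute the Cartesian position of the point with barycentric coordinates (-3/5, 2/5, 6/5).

P = (-3/5)·A + (2/5)·B + (6/5)·C.
x-coordinate: (-3/5)·8 + (2/5)·(-7) + (6/5)·(-7) = -16.
y-coordinate: (-3/5)·(-3) + (2/5)·(-6) + (6/5)·5 = 27/5.

(-16, 27/5)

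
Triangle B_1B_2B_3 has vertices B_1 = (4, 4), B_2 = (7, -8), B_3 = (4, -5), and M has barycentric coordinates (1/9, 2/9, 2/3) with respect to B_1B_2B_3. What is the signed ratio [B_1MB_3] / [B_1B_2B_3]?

2/9

The signed ratio [B_1MB_3]/[B_1B_2B_3] equals the barycentric coordinate of M at vertex B_2, which is 2/9.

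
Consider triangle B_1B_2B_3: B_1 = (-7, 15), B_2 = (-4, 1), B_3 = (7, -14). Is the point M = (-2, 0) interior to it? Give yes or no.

Barycentric coordinates of M: (19/109, 65/109, 25/109).
The three coordinates are positive, positive, positive; a point is interior exactly when all three are positive.

yes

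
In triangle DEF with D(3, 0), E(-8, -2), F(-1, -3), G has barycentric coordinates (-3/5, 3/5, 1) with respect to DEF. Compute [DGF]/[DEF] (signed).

3/5

The signed ratio [DGF]/[DEF] equals the barycentric coordinate of G at vertex E, which is 3/5.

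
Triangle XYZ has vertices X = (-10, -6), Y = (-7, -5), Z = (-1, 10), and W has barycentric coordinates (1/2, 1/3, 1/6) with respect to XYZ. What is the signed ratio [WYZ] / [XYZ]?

1/2

The signed ratio [WYZ]/[XYZ] equals the barycentric coordinate of W at vertex X, which is 1/2.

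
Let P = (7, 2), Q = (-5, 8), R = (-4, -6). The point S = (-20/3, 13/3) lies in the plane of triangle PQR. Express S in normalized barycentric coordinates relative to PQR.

(-1/6, 5/6, 1/3)

Signed area of the reference triangle: [PQR] = ½·(7·(8−(-6)) + (-5)·(-6−2) + (-4)·(2−8)) = ½·(98 + 40 + 24) = 81.
[SQR] = ½·((-20/3)·(8−(-6)) + (-5)·(-6−(13/3)) + (-4)·(13/3−8)) = ½·(-280/3 + 155/3 + 44/3) = -27/2, so the P-coordinate is (-27/2)/81 = -1/6.
[PSR] = ½·(7·(13/3−(-6)) + (-20/3)·(-6−2) + (-4)·(2−(13/3))) = ½·(217/3 + 160/3 + 28/3) = 135/2, so the Q-coordinate is 5/6.
[PQS] = ½·(7·(8−(13/3)) + (-5)·(13/3−2) + (-20/3)·(2−8)) = ½·(77/3 − 35/3 + 40) = 27, so the R-coordinate is 1/3.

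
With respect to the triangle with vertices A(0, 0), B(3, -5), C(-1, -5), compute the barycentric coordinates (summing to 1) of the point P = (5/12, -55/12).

Signed area of the reference triangle: [ABC] = ½·(0·(-5−(-5)) + 3·(-5−0) + (-1)·(0−(-5))) = ½·(0 − 15 − 5) = -10.
[PBC] = ½·((5/12)·(-5−(-5)) + 3·(-5−(-55/12)) + (-1)·(-55/12−(-5))) = ½·(0 − 5/4 − 5/12) = -5/6, so the A-coordinate is (-5/6)/(-10) = 1/12.
[APC] = ½·(0·(-55/12−(-5)) + (5/12)·(-5−0) + (-1)·(0−(-55/12))) = ½·(0 − 25/12 − 55/12) = -10/3, so the B-coordinate is 1/3.
[ABP] = ½·(0·(-5−(-55/12)) + 3·(-55/12−0) + (5/12)·(0−(-5))) = ½·(0 − 55/4 + 25/12) = -35/6, so the C-coordinate is 7/12.
Check: 1/12 + 1/3 + 7/12 = 1.

(1/12, 1/3, 7/12)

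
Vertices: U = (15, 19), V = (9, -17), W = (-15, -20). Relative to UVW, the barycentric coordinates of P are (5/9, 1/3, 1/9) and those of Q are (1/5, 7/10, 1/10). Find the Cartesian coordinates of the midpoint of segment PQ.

Barycentric coordinates of the midpoint are the average: (17/45, 31/60, 19/180).
Converting: (17/45)·U + (31/60)·V + (19/180)·W = (131/15, -223/60).

(131/15, -223/60)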